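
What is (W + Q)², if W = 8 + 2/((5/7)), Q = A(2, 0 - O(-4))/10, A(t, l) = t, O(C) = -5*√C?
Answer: 121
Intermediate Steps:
Q = ⅕ (Q = 2/10 = 2*(⅒) = ⅕ ≈ 0.20000)
W = 54/5 (W = 8 + 2/((5*(⅐))) = 8 + 2/(5/7) = 8 + 2*(7/5) = 8 + 14/5 = 54/5 ≈ 10.800)
(W + Q)² = (54/5 + ⅕)² = 11² = 121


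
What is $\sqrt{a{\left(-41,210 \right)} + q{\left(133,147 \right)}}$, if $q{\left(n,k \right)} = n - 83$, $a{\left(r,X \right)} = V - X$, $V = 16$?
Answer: $12 i \approx 12.0 i$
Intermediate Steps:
$a{\left(r,X \right)} = 16 - X$
$q{\left(n,k \right)} = -83 + n$
$\sqrt{a{\left(-41,210 \right)} + q{\left(133,147 \right)}} = \sqrt{\left(16 - 210\right) + \left(-83 + 133\right)} = \sqrt{\left(16 - 210\right) + 50} = \sqrt{-194 + 50} = \sqrt{-144} = 12 i$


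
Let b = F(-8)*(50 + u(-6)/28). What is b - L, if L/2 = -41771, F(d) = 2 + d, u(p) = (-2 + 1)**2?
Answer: 1165385/14 ≈ 83242.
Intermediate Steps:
u(p) = 1 (u(p) = (-1)**2 = 1)
L = -83542 (L = 2*(-41771) = -83542)
b = -4203/14 (b = (2 - 8)*(50 + 1/28) = -6*(50 + 1*(1/28)) = -6*(50 + 1/28) = -6*1401/28 = -4203/14 ≈ -300.21)
b - L = -4203/14 - 1*(-83542) = -4203/14 + 83542 = 1165385/14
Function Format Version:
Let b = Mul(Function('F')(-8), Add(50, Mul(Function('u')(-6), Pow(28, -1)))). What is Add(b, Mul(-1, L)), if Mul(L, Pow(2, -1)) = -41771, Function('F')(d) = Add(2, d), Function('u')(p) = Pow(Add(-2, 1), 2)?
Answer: Rational(1165385, 14) ≈ 83242.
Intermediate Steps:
Function('u')(p) = 1 (Function('u')(p) = Pow(-1, 2) = 1)
L = -83542 (L = Mul(2, -41771) = -83542)
b = Rational(-4203, 14) (b = Mul(Add(2, -8), Add(50, Mul(1, Pow(28, -1)))) = Mul(-6, Add(50, Mul(1, Rational(1, 28)))) = Mul(-6, Add(50, Rational(1, 28))) = Mul(-6, Rational(1401, 28)) = Rational(-4203, 14) ≈ -300.21)
Add(b, Mul(-1, L)) = Add(Rational(-4203, 14), Mul(-1, -83542)) = Add(Rational(-4203, 14), 83542) = Rational(1165385, 14)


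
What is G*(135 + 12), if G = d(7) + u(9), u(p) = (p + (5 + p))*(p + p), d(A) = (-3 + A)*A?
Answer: 64974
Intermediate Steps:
d(A) = A*(-3 + A)
u(p) = 2*p*(5 + 2*p) (u(p) = (5 + 2*p)*(2*p) = 2*p*(5 + 2*p))
G = 442 (G = 7*(-3 + 7) + 2*9*(5 + 2*9) = 7*4 + 2*9*(5 + 18) = 28 + 2*9*23 = 28 + 414 = 442)
G*(135 + 12) = 442*(135 + 12) = 442*147 = 64974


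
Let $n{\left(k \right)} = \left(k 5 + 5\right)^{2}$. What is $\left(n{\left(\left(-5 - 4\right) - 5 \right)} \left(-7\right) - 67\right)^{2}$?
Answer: $878648164$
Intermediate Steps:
$n{\left(k \right)} = \left(5 + 5 k\right)^{2}$ ($n{\left(k \right)} = \left(5 k + 5\right)^{2} = \left(5 + 5 k\right)^{2}$)
$\left(n{\left(\left(-5 - 4\right) - 5 \right)} \left(-7\right) - 67\right)^{2} = \left(25 \left(1 - 14\right)^{2} \left(-7\right) - 67\right)^{2} = \left(25 \left(-13\right)^{2} \left(-7\right) - 67\right)^{2} = \left(25 \cdot 169 \left(-7\right) - 67\right)^{2} = \left(4225 \left(-7\right) - 67\right)^{2} = \left(-29575 - 67\right)^{2} = \left(-29642\right)^{2} = 878648164$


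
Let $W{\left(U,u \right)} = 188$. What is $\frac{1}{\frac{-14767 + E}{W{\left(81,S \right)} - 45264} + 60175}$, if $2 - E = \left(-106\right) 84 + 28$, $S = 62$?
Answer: $\frac{45076}{2712454189} \approx 1.6618 \cdot 10^{-5}$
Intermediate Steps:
$E = 8878$ ($E = 2 - \left(\left(-106\right) 84 + 28\right) = 2 - \left(-8904 + 28\right) = 2 - -8876 = 2 + 8876 = 8878$)
$\frac{1}{\frac{-14767 + E}{W{\left(81,S \right)} - 45264} + 60175} = \frac{1}{\frac{-14767 + 8878}{188 - 45264} + 60175} = \frac{1}{- \frac{5889}{-45076} + 60175} = \frac{1}{\left(-5889\right) \left(- \frac{1}{45076}\right) + 60175} = \frac{1}{\frac{5889}{45076} + 60175} = \frac{1}{\frac{2712454189}{45076}} = \frac{45076}{2712454189}$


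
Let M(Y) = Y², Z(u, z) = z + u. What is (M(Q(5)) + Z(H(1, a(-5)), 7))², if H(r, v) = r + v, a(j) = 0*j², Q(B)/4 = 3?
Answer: 23104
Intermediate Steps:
Q(B) = 12 (Q(B) = 4*3 = 12)
a(j) = 0
Z(u, z) = u + z
(M(Q(5)) + Z(H(1, a(-5)), 7))² = (12² + ((1 + 0) + 7))² = (144 + (1 + 7))² = (144 + 8)² = 152² = 23104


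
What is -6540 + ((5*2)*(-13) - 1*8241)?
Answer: -14911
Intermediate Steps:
-6540 + ((5*2)*(-13) - 1*8241) = -6540 + (10*(-13) - 8241) = -6540 + (-130 - 8241) = -6540 - 8371 = -14911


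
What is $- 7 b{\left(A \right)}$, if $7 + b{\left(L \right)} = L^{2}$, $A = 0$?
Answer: $49$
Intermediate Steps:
$b{\left(L \right)} = -7 + L^{2}$
$- 7 b{\left(A \right)} = - 7 \left(-7 + 0^{2}\right) = - 7 \left(-7 + 0\right) = \left(-7\right) \left(-7\right) = 49$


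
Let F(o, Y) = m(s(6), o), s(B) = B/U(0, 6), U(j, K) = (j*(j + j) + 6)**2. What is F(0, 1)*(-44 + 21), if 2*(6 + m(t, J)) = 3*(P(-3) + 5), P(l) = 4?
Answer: -345/2 ≈ -172.50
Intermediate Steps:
U(j, K) = (6 + 2*j**2)**2 (U(j, K) = (j*(2*j) + 6)**2 = (2*j**2 + 6)**2 = (6 + 2*j**2)**2)
s(B) = B/36 (s(B) = B/((4*(3 + 0**2)**2)) = B/((4*(3 + 0)**2)) = B/((4*3**2)) = B/((4*9)) = B/36)
m(t, J) = 15/2 (m(t, J) = -6 + (3*(4 + 5))/2 = -6 + (3*9)/2 = -6 + (1/2)*27 = -6 + 27/2 = 15/2)
F(o, Y) = 15/2
F(0, 1)*(-44 + 21) = 15*(-44 + 21)/2 = (15/2)*(-23) = -345/2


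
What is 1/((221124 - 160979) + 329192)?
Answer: 1/389337 ≈ 2.5685e-6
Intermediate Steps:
1/((221124 - 160979) + 329192) = 1/(60145 + 329192) = 1/389337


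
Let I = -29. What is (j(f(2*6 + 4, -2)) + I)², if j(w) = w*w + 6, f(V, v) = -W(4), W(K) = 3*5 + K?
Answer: 114244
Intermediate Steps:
W(K) = 15 + K
f(V, v) = -19 (f(V, v) = -(15 + 4) = -1*19 = -19)
j(w) = 6 + w² (j(w) = w² + 6 = 6 + w²)
(j(f(2*6 + 4, -2)) + I)² = ((6 + (-19)²) - 29)² = ((6 + 361) - 29)² = (367 - 29)² = 338² = 114244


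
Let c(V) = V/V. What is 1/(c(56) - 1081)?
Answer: -1/1080 ≈ -0.00092593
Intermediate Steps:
c(V) = 1
1/(c(56) - 1081) = 1/(1 - 1081) = 1/(-1080) = -1/1080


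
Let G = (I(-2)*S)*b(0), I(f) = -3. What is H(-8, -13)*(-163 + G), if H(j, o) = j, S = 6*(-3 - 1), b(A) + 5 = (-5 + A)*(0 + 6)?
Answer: 21464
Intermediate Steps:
b(A) = -35 + 6*A (b(A) = -5 + (-5 + A)*(0 + 6) = -5 + (-5 + A)*6 = -5 + (-30 + 6*A) = -35 + 6*A)
S = -24 (S = 6*(-4) = -24)
G = -2520 (G = (-3*(-24))*(-35 + 6*0) = 72*(-35 + 0) = 72*(-35) = -2520)
H(-8, -13)*(-163 + G) = -8*(-163 - 2520) = -8*(-2683) = 21464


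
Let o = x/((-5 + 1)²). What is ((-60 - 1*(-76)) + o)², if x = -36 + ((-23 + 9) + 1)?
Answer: 42849/256 ≈ 167.38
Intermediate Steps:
x = -49 (x = -36 + (-14 + 1) = -36 - 13 = -49)
o = -49/16 (o = -49/(-5 + 1)² = -49/((-4)²) = -49/16 ≈ -3.0625)
((-60 - 1*(-76)) + o)² = ((-60 - 1*(-76)) - 49/16)² = ((-60 + 76) - 49/16)² = (16 - 49/16)² = (207/16)² = 42849/256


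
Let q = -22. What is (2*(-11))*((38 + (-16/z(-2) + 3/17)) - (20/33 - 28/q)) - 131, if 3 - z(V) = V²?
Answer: -65359/51 ≈ -1281.5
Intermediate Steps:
z(V) = 3 - V²
(2*(-11))*((38 + (-16/z(-2) + 3/17)) - (20/33 - 28/q)) - 131 = (2*(-11))*((38 + (-16/(3 - 1*(-2)²) + 3/17)) - (20/33 - 28/(-22))) - 131 = -22*((38 + (-16/(3 - 1*4) + 3*(1/17))) - (20*(1/33) - 28*(-1/22))) - 131 = -22*((38 + (-16/(3 - 4) + 3/17)) - (20/33 + 14/11)) - 131 = -22*((38 + (-16/(-1) + 3/17)) - 1*62/33) - 131 = -22*((38 + (-16*(-1) + 3/17)) - 62/33) - 131 = -22*((38 + (16 + 3/17)) - 62/33) - 131 = -22*((38 + 275/17) - 62/33) - 131 = -22*(921/17 - 62/33) - 131 = -22*29339/561 - 131 = -58678/51 - 131 = -65359/51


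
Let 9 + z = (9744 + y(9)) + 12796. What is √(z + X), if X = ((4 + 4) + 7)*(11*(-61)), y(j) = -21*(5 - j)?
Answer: 5*√502 ≈ 112.03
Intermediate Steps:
y(j) = -105 + 21*j
X = -10065 (X = (8 + 7)*(-671) = 15*(-671) = -10065)
z = 22615 (z = -9 + ((9744 + (-105 + 21*9)) + 12796) = -9 + ((9744 + (-105 + 189)) + 12796) = -9 + ((9744 + 84) + 12796) = -9 + (9828 + 12796) = -9 + 22624 = 22615)
√(z + X) = √(22615 - 10065) = √12550 = 5*√502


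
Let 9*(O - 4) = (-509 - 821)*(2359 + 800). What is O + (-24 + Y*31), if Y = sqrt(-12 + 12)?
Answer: -466850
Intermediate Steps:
Y = 0 (Y = sqrt(0) = 0)
O = -466826 (O = 4 + ((-509 - 821)*(2359 + 800))/9 = 4 + (-1330*3159)/9 = 4 + (1/9)*(-4201470) = 4 - 466830 = -466826)
O + (-24 + Y*31) = -466826 + (-24 + 0*31) = -466826 + (-24 + 0) = -466826 - 24 = -466850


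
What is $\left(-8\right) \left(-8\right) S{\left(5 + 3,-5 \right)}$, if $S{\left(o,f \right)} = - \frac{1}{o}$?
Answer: $-8$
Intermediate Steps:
$\left(-8\right) \left(-8\right) S{\left(5 + 3,-5 \right)} = \left(-8\right) \left(-8\right) \left(- \frac{1}{5 + 3}\right) = 64 \left(- \frac{1}{8}\right) = -8$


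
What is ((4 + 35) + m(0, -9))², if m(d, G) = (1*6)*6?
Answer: 5625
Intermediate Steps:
m(d, G) = 36 (m(d, G) = 6*6 = 36)
((4 + 35) + m(0, -9))² = ((4 + 35) + 36)² = (39 + 36)² = 75² = 5625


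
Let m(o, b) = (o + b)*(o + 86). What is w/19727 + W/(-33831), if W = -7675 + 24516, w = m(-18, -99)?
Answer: -601381843/667384137 ≈ -0.90110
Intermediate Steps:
m(o, b) = (86 + o)*(b + o) (m(o, b) = (b + o)*(86 + o) = (86 + o)*(b + o))
w = -7956 (w = (-18)² + 86*(-99) + 86*(-18) - 99*(-18) = 324 - 8514 - 1548 + 1782 = -7956)
W = 16841
w/19727 + W/(-33831) = -7956/19727 + 16841/(-33831) = -7956*1/19727 + 16841*(-1/33831) = -7956/19727 - 16841/33831 = -601381843/667384137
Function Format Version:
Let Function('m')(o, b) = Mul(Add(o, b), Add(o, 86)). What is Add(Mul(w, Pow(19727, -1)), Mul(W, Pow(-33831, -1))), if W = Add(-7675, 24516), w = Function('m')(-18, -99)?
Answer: Rational(-601381843, 667384137) ≈ -0.90110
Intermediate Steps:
Function('m')(o, b) = Mul(Add(86, o), Add(b, o)) (Function('m')(o, b) = Mul(Add(b, o), Add(86, o)) = Mul(Add(86, o), Add(b, o)))
w = -7956 (w = Add(Pow(-18, 2), Mul(86, -99), Mul(86, -18), Mul(-99, -18)) = Add(324, -8514, -1548, 1782) = -7956)
W = 16841
Add(Mul(w, Pow(19727, -1)), Mul(W, Pow(-33831, -1))) = Add(Mul(-7956, Pow(19727, -1)), Mul(16841, Pow(-33831, -1))) = Add(Mul(-7956, Rational(1, 19727)), Mul(16841, Rational(-1, 33831))) = Add(Rational(-7956, 19727), Rational(-16841, 33831)) = Rational(-601381843, 667384137)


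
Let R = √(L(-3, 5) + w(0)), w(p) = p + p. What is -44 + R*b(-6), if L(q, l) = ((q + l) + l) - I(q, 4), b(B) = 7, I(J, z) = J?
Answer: -44 + 7*√10 ≈ -21.864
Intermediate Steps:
w(p) = 2*p
L(q, l) = 2*l (L(q, l) = ((q + l) + l) - q = ((l + q) + l) - q = (q + 2*l) - q = 2*l)
R = √10 (R = √(2*5 + 2*0) = √(10 + 0) = √10 ≈ 3.1623)
-44 + R*b(-6) = -44 + √10*7 = -44 + 7*√10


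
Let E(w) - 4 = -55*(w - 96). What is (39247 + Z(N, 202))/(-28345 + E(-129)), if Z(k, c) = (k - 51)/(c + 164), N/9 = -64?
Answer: -1595975/649284 ≈ -2.4581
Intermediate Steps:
N = -576 (N = 9*(-64) = -576)
E(w) = 5284 - 55*w (E(w) = 4 - 55*(w - 96) = 4 - 55*(-96 + w) = 4 + (5280 - 55*w) = 5284 - 55*w)
Z(k, c) = (-51 + k)/(164 + c)
(39247 + Z(N, 202))/(-28345 + E(-129)) = (39247 + (-51 - 576)/(164 + 202))/(-28345 + (5284 - 55*(-129))) = (39247 - 627/366)/(-28345 + (5284 + 7095)) = (39247 + (1/366)*(-627))/(-28345 + 12379) = (39247 - 209/122)/(-15966) = (4787925/122)*(-1/15966) = -1595975/649284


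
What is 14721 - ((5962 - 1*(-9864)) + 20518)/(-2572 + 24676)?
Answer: 40669580/2763 ≈ 14719.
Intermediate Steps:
14721 - ((5962 - 1*(-9864)) + 20518)/(-2572 + 24676) = 14721 - ((5962 + 9864) + 20518)/22104 = 14721 - (15826 + 20518)/22104 = 14721 - 36344/22104 = 14721 - 1*4543/2763 = 14721 - 4543/2763 = 40669580/2763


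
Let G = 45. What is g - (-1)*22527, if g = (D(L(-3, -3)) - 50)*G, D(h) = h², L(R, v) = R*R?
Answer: 23922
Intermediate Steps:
L(R, v) = R²
g = 1395 (g = (((-3)²)² - 50)*45 = (9² - 50)*45 = (81 - 50)*45 = 31*45 = 1395)
g - (-1)*22527 = 1395 - (-1)*22527 = 1395 - 1*(-22527) = 1395 + 22527 = 23922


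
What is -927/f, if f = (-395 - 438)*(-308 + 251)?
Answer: -309/15827 ≈ -0.019524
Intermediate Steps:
f = 47481 (f = -833*(-57) = 47481)
-927/f = -927/47481 = -927*1/47481 = -309/15827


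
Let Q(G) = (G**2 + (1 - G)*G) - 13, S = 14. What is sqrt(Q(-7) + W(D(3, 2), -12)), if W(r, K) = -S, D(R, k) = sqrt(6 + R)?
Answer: I*sqrt(34) ≈ 5.8309*I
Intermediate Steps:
Q(G) = -13 + G**2 + G*(1 - G) (Q(G) = (G**2 + G*(1 - G)) - 13 = -13 + G**2 + G*(1 - G))
W(r, K) = -14 (W(r, K) = -1*14 = -14)
sqrt(Q(-7) + W(D(3, 2), -12)) = sqrt((-13 - 7) - 14) = sqrt(-20 - 14) = sqrt(-34) = I*sqrt(34)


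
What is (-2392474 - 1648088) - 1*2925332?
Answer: -6965894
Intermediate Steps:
(-2392474 - 1648088) - 1*2925332 = -4040562 - 2925332 = -6965894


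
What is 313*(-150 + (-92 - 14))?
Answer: -80128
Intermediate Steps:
313*(-150 + (-92 - 14)) = 313*(-150 - 106) = 313*(-256) = -80128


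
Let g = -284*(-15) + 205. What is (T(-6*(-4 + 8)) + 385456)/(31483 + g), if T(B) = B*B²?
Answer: 92908/8987 ≈ 10.338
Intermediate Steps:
g = 4465 (g = 4260 + 205 = 4465)
T(B) = B³
(T(-6*(-4 + 8)) + 385456)/(31483 + g) = ((-6*(-4 + 8))³ + 385456)/(31483 + 4465) = ((-6*4)³ + 385456)/35948 = ((-24)³ + 385456)*(1/35948) = (-13824 + 385456)*(1/35948) = 371632*(1/35948) = 92908/8987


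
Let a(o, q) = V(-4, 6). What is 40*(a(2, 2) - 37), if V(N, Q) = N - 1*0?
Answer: -1640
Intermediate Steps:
V(N, Q) = N (V(N, Q) = N + 0 = N)
a(o, q) = -4
40*(a(2, 2) - 37) = 40*(-4 - 37) = 40*(-41) = -1640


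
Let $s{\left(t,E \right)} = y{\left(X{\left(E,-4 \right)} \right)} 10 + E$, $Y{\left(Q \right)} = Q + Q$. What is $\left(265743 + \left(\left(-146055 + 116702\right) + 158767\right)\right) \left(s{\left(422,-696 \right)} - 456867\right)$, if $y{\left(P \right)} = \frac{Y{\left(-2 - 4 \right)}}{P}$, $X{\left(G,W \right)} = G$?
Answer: $- \frac{5243465473554}{29} \approx -1.8081 \cdot 10^{11}$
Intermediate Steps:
$Y{\left(Q \right)} = 2 Q$
$y{\left(P \right)} = - \frac{12}{P}$ ($y{\left(P \right)} = \frac{2 \left(-2 - 4\right)}{P} = \frac{2 \left(-6\right)}{P} = - \frac{12}{P}$)
$s{\left(t,E \right)} = E - \frac{120}{E}$ ($s{\left(t,E \right)} = - \frac{12}{E} 10 + E = - \frac{120}{E} + E = E - \frac{120}{E}$)
$\left(265743 + \left(\left(-146055 + 116702\right) + 158767\right)\right) \left(s{\left(422,-696 \right)} - 456867\right) = \left(265743 + \left(\left(-146055 + 116702\right) + 158767\right)\right) \left(\left(-696 - \frac{120}{-696}\right) - 456867\right) = \left(265743 + \left(-29353 + 158767\right)\right) \left(\left(-696 - - \frac{5}{29}\right) - 456867\right) = \left(265743 + 129414\right) \left(\left(-696 + \frac{5}{29}\right) - 456867\right) = 395157 \left(- \frac{20179}{29} - 456867\right) = 395157 \left(- \frac{13269322}{29}\right) = - \frac{5243465473554}{29}$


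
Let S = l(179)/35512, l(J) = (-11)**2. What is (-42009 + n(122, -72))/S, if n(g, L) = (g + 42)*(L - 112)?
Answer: -2563433720/121 ≈ -2.1185e+7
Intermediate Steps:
l(J) = 121
n(g, L) = (-112 + L)*(42 + g) (n(g, L) = (42 + g)*(-112 + L) = (-112 + L)*(42 + g))
S = 121/35512 ≈ 0.0034073
(-42009 + n(122, -72))/S = (-42009 + (-4704 - 112*122 + 42*(-72) - 72*122))/(121/35512) = (-42009 + (-4704 - 13664 - 3024 - 8784))*(35512/121) = (-42009 - 30176)*(35512/121) = -72185*35512/121 = -2563433720/121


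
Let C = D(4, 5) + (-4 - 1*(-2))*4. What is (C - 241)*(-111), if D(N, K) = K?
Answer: 27084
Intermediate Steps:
C = -3 (C = 5 + (-4 - 1*(-2))*4 = 5 + (-4 + 2)*4 = 5 - 2*4 = 5 - 8 = -3)
(C - 241)*(-111) = (-3 - 241)*(-111) = -244*(-111) = 27084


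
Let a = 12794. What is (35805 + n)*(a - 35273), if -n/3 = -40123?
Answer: -3510635346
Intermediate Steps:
n = 120369 (n = -3*(-40123) = 120369)
(35805 + n)*(a - 35273) = (35805 + 120369)*(12794 - 35273) = 156174*(-22479) = -3510635346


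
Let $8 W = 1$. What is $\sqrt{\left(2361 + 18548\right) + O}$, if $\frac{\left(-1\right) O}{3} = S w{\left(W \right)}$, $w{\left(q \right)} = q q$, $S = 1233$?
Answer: $\frac{\sqrt{1334477}}{8} \approx 144.4$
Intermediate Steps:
$W = \frac{1}{8}$ ($W = \frac{1}{8} \cdot 1 = \frac{1}{8} \approx 0.125$)
$w{\left(q \right)} = q^{2}$
$O = - \frac{3699}{64}$ ($O = - 3 \cdot \frac{1233}{64} = - 3 \cdot 1233 \cdot \frac{1}{64} = \left(-3\right) \frac{1233}{64} = - \frac{3699}{64} \approx -57.797$)
$\sqrt{\left(2361 + 18548\right) + O} = \sqrt{\left(2361 + 18548\right) - \frac{3699}{64}} = \sqrt{20909 - \frac{3699}{64}} = \sqrt{\frac{1334477}{64}} = \frac{\sqrt{1334477}}{8}$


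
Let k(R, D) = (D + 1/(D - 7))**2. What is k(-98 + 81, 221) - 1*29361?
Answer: 892200669/45796 ≈ 19482.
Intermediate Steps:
k(R, D) = (D + 1/(-7 + D))**2
k(-98 + 81, 221) - 1*29361 = (1 + 221**2 - 7*221)**2/(-7 + 221)**2 - 1*29361 = (1 + 48841 - 1547)**2/214**2 - 29361 = (1/45796)*47295**2 - 29361 = (1/45796)*2236817025 - 29361 = 2236817025/45796 - 29361 = 892200669/45796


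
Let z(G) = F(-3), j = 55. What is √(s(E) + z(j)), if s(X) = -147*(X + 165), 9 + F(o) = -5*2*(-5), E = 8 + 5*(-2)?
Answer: 4*I*√1495 ≈ 154.66*I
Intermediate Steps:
E = -2 (E = 8 - 10 = -2)
F(o) = 41 (F(o) = -9 - 5*2*(-5) = -9 - 10*(-5) = -9 + 50 = 41)
z(G) = 41
s(X) = -24255 - 147*X (s(X) = -147*(165 + X) = -24255 - 147*X)
√(s(E) + z(j)) = √((-24255 - 147*(-2)) + 41) = √((-24255 + 294) + 41) = √(-23961 + 41) = √(-23920) = 4*I*√1495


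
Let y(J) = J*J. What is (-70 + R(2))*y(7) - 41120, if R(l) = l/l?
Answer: -44501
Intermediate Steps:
y(J) = J**2
R(l) = 1
(-70 + R(2))*y(7) - 41120 = (-70 + 1)*7**2 - 41120 = -69*49 - 41120 = -3381 - 41120 = -44501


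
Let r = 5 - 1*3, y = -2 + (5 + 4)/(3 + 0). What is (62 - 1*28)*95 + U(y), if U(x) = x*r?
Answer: 3232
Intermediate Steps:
y = 1 (y = -2 + 9/3 = -2 + 9*(⅓) = -2 + 3 = 1)
r = 2 (r = 5 - 3 = 2)
U(x) = 2*x (U(x) = x*2 = 2*x)
(62 - 1*28)*95 + U(y) = (62 - 1*28)*95 + 2*1 = (62 - 28)*95 + 2 = 34*95 + 2 = 3230 + 2 = 3232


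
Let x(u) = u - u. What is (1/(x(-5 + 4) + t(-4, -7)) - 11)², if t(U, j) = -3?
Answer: 1156/9 ≈ 128.44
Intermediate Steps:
x(u) = 0
(1/(x(-5 + 4) + t(-4, -7)) - 11)² = (1/(0 - 3) - 11)² = (1/(-3) - 11)² = (-⅓ - 11)² = (-34/3)² = 1156/9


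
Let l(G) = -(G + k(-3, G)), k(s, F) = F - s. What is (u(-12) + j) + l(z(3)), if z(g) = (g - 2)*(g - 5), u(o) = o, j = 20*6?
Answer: 109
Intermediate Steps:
j = 120
z(g) = (-5 + g)*(-2 + g) (z(g) = (-2 + g)*(-5 + g) = (-5 + g)*(-2 + g))
l(G) = -3 - 2*G (l(G) = -(G + (G - 1*(-3))) = -(G + (G + 3)) = -(G + (3 + G)) = -(3 + 2*G) = -3 - 2*G)
(u(-12) + j) + l(z(3)) = (-12 + 120) + (-3 - 2*(10 + 3² - 7*3)) = 108 + (-3 - 2*(10 + 9 - 21)) = 108 + (-3 - 2*(-2)) = 108 + (-3 + 4) = 108 + 1 = 109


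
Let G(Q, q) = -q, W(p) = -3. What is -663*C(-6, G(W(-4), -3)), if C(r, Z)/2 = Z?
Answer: -3978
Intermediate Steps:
C(r, Z) = 2*Z
-663*C(-6, G(W(-4), -3)) = -1326*(-1*(-3)) = -1326*3 = -663*6 = -3978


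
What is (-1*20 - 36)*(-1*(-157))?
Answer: -8792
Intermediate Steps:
(-1*20 - 36)*(-1*(-157)) = (-20 - 36)*157 = -56*157 = -8792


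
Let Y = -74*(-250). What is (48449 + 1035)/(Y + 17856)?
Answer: 12371/9089 ≈ 1.3611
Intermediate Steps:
Y = 18500
(48449 + 1035)/(Y + 17856) = (48449 + 1035)/(18500 + 17856) = 49484/36356 = 49484*(1/36356) = 12371/9089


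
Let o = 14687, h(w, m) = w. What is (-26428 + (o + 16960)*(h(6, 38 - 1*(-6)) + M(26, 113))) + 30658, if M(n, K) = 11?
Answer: 542229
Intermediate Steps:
(-26428 + (o + 16960)*(h(6, 38 - 1*(-6)) + M(26, 113))) + 30658 = (-26428 + (14687 + 16960)*(6 + 11)) + 30658 = (-26428 + 31647*17) + 30658 = (-26428 + 537999) + 30658 = 511571 + 30658 = 542229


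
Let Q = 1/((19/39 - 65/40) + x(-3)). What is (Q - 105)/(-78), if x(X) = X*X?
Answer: 85751/63778 ≈ 1.3445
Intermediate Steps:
x(X) = X²
Q = 312/2453 (Q = 1/((19/39 - 65/40) + (-3)²) = 1/((19*(1/39) - 65*1/40) + 9) = 1/((19/39 - 13/8) + 9) = 1/(-355/312 + 9) = 1/(2453/312) = 312/2453 ≈ 0.12719)
(Q - 105)/(-78) = (312/2453 - 105)/(-78) = -1/78*(-257253/2453) = 85751/63778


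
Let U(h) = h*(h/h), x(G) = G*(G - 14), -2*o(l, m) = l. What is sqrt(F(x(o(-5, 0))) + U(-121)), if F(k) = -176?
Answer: 3*I*sqrt(33) ≈ 17.234*I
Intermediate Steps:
o(l, m) = -l/2
x(G) = G*(-14 + G)
U(h) = h (U(h) = h*1 = h)
sqrt(F(x(o(-5, 0))) + U(-121)) = sqrt(-176 - 121) = sqrt(-297) = 3*I*sqrt(33)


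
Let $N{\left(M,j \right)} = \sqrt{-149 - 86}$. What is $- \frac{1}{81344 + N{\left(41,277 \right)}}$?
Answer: $\frac{i}{\sqrt{235} - 81344 i} \approx -1.2293 \cdot 10^{-5} + 2.3168 \cdot 10^{-9} i$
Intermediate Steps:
$N{\left(M,j \right)} = i \sqrt{235}$ ($N{\left(M,j \right)} = \sqrt{-235} = i \sqrt{235}$)
$- \frac{1}{81344 + N{\left(41,277 \right)}} = - \frac{1}{81344 + i \sqrt{235}}$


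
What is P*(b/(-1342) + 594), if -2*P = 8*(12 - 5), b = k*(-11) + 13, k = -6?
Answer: -11158966/671 ≈ -16630.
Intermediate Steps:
b = 79 (b = -6*(-11) + 13 = 66 + 13 = 79)
P = -28 (P = -4*(12 - 5) = -4*7 = -1/2*56 = -28)
P*(b/(-1342) + 594) = -28*(79/(-1342) + 594) = -28*(79*(-1/1342) + 594) = -28*(-79/1342 + 594) = -28*797069/1342 = -11158966/671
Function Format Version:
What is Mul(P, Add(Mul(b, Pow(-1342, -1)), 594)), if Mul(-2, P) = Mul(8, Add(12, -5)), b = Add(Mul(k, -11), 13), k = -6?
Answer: Rational(-11158966, 671) ≈ -16630.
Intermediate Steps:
b = 79 (b = Add(Mul(-6, -11), 13) = Add(66, 13) = 79)
P = -28 (P = Mul(Rational(-1, 2), Mul(8, Add(12, -5))) = Mul(Rational(-1, 2), Mul(8, 7)) = Mul(Rational(-1, 2), 56) = -28)
Mul(P, Add(Mul(b, Pow(-1342, -1)), 594)) = Mul(-28, Add(Mul(79, Pow(-1342, -1)), 594)) = Mul(-28, Add(Mul(79, Rational(-1, 1342)), 594)) = Mul(-28, Add(Rational(-79, 1342), 594)) = Mul(-28, Rational(797069, 1342)) = Rational(-11158966, 671)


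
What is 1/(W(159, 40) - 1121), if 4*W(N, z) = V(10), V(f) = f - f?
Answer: -1/1121 ≈ -0.00089206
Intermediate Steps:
V(f) = 0
W(N, z) = 0 (W(N, z) = (¼)*0 = 0)
1/(W(159, 40) - 1121) = 1/(0 - 1121) = 1/(-1121) = -1/1121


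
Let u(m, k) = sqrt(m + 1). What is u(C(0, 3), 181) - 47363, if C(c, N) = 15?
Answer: -47359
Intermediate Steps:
u(m, k) = sqrt(1 + m)
u(C(0, 3), 181) - 47363 = sqrt(1 + 15) - 47363 = sqrt(16) - 47363 = 4 - 47363 = -47359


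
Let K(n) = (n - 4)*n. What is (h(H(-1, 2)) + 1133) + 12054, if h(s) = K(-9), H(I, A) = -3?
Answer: 13304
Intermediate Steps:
K(n) = n*(-4 + n) (K(n) = (-4 + n)*n = n*(-4 + n))
h(s) = 117 (h(s) = -9*(-4 - 9) = -9*(-13) = 117)
(h(H(-1, 2)) + 1133) + 12054 = (117 + 1133) + 12054 = 1250 + 12054 = 13304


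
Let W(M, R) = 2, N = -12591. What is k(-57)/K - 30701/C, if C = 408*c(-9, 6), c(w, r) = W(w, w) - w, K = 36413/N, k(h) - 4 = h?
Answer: 170639101/14856504 ≈ 11.486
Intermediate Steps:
k(h) = 4 + h
K = -36413/12591 (K = 36413/(-12591) = 36413*(-1/12591) = -36413/12591 ≈ -2.8920)
c(w, r) = 2 - w
C = 4488 (C = 408*(2 - 1*(-9)) = 408*(2 + 9) = 408*11 = 4488)
k(-57)/K - 30701/C = (4 - 57)/(-36413/12591) - 30701/4488 = -53*(-12591/36413) - 30701*1/4488 = 667323/36413 - 2791/408 = 170639101/14856504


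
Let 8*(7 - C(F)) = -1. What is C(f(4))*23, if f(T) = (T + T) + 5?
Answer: 1311/8 ≈ 163.88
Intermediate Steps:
f(T) = 5 + 2*T (f(T) = 2*T + 5 = 5 + 2*T)
C(F) = 57/8 (C(F) = 7 - ⅛*(-1) = 7 + ⅛ = 57/8)
C(f(4))*23 = (57/8)*23 = 1311/8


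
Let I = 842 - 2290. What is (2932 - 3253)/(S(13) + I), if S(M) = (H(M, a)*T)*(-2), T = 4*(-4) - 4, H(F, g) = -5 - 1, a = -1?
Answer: 321/1688 ≈ 0.19017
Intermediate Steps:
H(F, g) = -6
I = -1448
T = -20 (T = -16 - 4 = -20)
S(M) = -240 (S(M) = -6*(-20)*(-2) = 120*(-2) = -240)
(2932 - 3253)/(S(13) + I) = (2932 - 3253)/(-240 - 1448) = -321/(-1688) = -321*(-1/1688) = 321/1688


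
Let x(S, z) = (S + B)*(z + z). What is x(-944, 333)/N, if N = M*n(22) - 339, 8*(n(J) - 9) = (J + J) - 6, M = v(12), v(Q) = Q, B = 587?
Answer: 39627/29 ≈ 1366.4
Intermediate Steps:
x(S, z) = 2*z*(587 + S) (x(S, z) = (S + 587)*(z + z) = (587 + S)*(2*z) = 2*z*(587 + S))
M = 12
n(J) = 33/4 + J/4 (n(J) = 9 + ((J + J) - 6)/8 = 9 + (2*J - 6)/8 = 9 + (-6 + 2*J)/8 = 9 + (-¾ + J/4) = 33/4 + J/4)
N = -174 (N = 12*(33/4 + (¼)*22) - 339 = 12*(33/4 + 11/2) - 339 = 12*(55/4) - 339 = 165 - 339 = -174)
x(-944, 333)/N = (2*333*(587 - 944))/(-174) = (2*333*(-357))*(-1/174) = -237762*(-1/174) = 39627/29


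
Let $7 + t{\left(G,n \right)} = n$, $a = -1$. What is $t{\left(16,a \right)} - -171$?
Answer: $163$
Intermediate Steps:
$t{\left(G,n \right)} = -7 + n$
$t{\left(16,a \right)} - -171 = \left(-7 - 1\right) - -171 = -8 + 171 = 163$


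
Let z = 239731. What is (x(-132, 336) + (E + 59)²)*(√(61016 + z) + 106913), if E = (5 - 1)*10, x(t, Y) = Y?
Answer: 1083777081 + 10137*√300747 ≈ 1.0893e+9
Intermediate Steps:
E = 40 (E = 4*10 = 40)
(x(-132, 336) + (E + 59)²)*(√(61016 + z) + 106913) = (336 + (40 + 59)²)*(√(61016 + 239731) + 106913) = (336 + 99²)*(√300747 + 106913) = (336 + 9801)*(106913 + √300747) = 10137*(106913 + √300747) = 1083777081 + 10137*√300747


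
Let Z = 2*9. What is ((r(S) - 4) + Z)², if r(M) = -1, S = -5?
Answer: 169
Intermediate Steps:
Z = 18
((r(S) - 4) + Z)² = ((-1 - 4) + 18)² = (-5 + 18)² = 13² = 169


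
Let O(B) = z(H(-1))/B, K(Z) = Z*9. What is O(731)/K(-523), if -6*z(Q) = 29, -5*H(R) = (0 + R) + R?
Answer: 29/20644902 ≈ 1.4047e-6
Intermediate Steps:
H(R) = -2*R/5 (H(R) = -((0 + R) + R)/5 = -(R + R)/5 = -2*R/5)
z(Q) = -29/6 (z(Q) = -⅙*29 = -29/6)
K(Z) = 9*Z
O(B) = -29/(6*B)
O(731)/K(-523) = (-29/6/731)/((9*(-523))) = -29/6*1/731/(-4707) = -29/4386*(-1/4707) = 29/20644902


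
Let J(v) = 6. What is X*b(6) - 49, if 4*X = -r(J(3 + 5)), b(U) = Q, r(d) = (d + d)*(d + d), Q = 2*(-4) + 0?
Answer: 239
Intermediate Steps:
Q = -8 (Q = -8 + 0 = -8)
r(d) = 4*d² (r(d) = (2*d)*(2*d) = 4*d²)
b(U) = -8
X = -36 (X = (-4*6²)/4 = (-4*36)/4 = (-1*144)/4 = (¼)*(-144) = -36)
X*b(6) - 49 = -36*(-8) - 49 = 288 - 49 = 239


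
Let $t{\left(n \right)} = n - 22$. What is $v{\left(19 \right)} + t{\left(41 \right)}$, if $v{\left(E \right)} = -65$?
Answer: $-46$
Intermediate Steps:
$t{\left(n \right)} = -22 + n$
$v{\left(19 \right)} + t{\left(41 \right)} = -65 + \left(-22 + 41\right) = -65 + 19 = -46$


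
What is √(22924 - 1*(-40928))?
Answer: 2*√15963 ≈ 252.69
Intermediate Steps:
√(22924 - 1*(-40928)) = √(22924 + 40928) = √63852 = 2*√15963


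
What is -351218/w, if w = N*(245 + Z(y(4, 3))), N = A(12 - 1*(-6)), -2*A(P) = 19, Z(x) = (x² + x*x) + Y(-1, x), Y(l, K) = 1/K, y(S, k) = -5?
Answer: 1756090/14003 ≈ 125.41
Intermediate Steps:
Z(x) = 1/x + 2*x² (Z(x) = (x² + x*x) + 1/x = (x² + x²) + 1/x = 2*x² + 1/x = 1/x + 2*x²)
A(P) = -19/2 (A(P) = -½*19 = -19/2)
N = -19/2 ≈ -9.5000
w = -14003/5 (w = -19*(245 + (1 + 2*(-5)³)/(-5))/2 = -19*(245 - (1 + 2*(-125))/5)/2 = -19*(245 - (1 - 250)/5)/2 = -19*(245 - ⅕*(-249))/2 = -19*(245 + 249/5)/2 = -19/2*1474/5 = -14003/5 ≈ -2800.6)
-351218/w = -351218/(-14003/5) = -351218*(-5/14003) = 1756090/14003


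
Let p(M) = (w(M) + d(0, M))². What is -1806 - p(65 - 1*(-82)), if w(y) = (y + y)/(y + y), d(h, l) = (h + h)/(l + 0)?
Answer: -1807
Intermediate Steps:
d(h, l) = 2*h/l (d(h, l) = (2*h)/l = 2*h/l)
w(y) = 1 (w(y) = (2*y)/((2*y)) = (2*y)*(1/(2*y)) = 1)
p(M) = 1 (p(M) = (1 + 2*0/M)² = (1 + 0)² = 1² = 1)
-1806 - p(65 - 1*(-82)) = -1806 - 1*1 = -1806 - 1 = -1807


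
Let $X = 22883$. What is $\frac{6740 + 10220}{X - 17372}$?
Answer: $\frac{16960}{5511} \approx 3.0775$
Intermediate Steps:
$\frac{6740 + 10220}{X - 17372} = \frac{6740 + 10220}{22883 - 17372} = \frac{16960}{5511}$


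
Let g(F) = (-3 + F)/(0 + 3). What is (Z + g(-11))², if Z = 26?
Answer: 4096/9 ≈ 455.11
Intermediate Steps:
g(F) = -1 + F/3 (g(F) = (-3 + F)/3 = (-3 + F)*(⅓) = -1 + F/3)
(Z + g(-11))² = (26 + (-1 + (⅓)*(-11)))² = (26 + (-1 - 11/3))² = (26 - 14/3)² = (64/3)² = 4096/9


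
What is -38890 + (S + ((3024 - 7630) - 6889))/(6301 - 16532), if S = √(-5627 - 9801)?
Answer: -397872095/10231 - 2*I*√3857/10231 ≈ -38889.0 - 0.01214*I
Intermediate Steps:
S = 2*I*√3857 (S = √(-15428) = 2*I*√3857 ≈ 124.21*I)
-38890 + (S + ((3024 - 7630) - 6889))/(6301 - 16532) = -38890 + (2*I*√3857 + ((3024 - 7630) - 6889))/(6301 - 16532) = -38890 + (2*I*√3857 + (-4606 - 6889))/(-10231) = -38890 + (2*I*√3857 - 11495)*(-1/10231) = -38890 + (-11495 + 2*I*√3857)*(-1/10231) = -38890 + (11495/10231 - 2*I*√3857/10231) = -397872095/10231 - 2*I*√3857/10231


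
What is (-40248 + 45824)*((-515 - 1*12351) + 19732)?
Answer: 38284816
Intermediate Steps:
(-40248 + 45824)*((-515 - 1*12351) + 19732) = 5576*((-515 - 12351) + 19732) = 5576*(-12866 + 19732) = 5576*6866 = 38284816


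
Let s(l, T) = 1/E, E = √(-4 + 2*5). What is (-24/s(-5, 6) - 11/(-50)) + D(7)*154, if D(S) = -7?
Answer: -53889/50 - 24*√6 ≈ -1136.6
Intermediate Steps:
E = √6 (E = √(-4 + 10) = √6 ≈ 2.4495)
s(l, T) = √6/6 (s(l, T) = 1/(√6) = √6/6)
(-24/s(-5, 6) - 11/(-50)) + D(7)*154 = (-24*√6 - 11/(-50)) - 7*154 = (-24*√6 - 11*(-1/50)) - 1078 = (-24*√6 + 11/50) - 1078 = (11/50 - 24*√6) - 1078 = -53889/50 - 24*√6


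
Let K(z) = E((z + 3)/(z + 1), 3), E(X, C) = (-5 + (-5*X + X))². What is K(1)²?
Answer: 28561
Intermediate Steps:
E(X, C) = (-5 - 4*X)²
K(z) = (5 + 4*(3 + z)/(1 + z))² (K(z) = (5 + 4*((z + 3)/(z + 1)))² = (5 + 4*((3 + z)/(1 + z)))² = (5 + 4*(3 + z)/(1 + z))²)
K(1)² = ((17 + 9*1)²/(1 + 1)²)² = ((17 + 9)²/2²)² = ((¼)*26²)² = ((¼)*676)² = 169² = 28561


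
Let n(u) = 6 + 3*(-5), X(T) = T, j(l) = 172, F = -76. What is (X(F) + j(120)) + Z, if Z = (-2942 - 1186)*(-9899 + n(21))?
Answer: 40900320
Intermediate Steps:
n(u) = -9 (n(u) = 6 - 15 = -9)
Z = 40900224 (Z = (-2942 - 1186)*(-9899 - 9) = -4128*(-9908) = 40900224)
(X(F) + j(120)) + Z = (-76 + 172) + 40900224 = 96 + 40900224 = 40900320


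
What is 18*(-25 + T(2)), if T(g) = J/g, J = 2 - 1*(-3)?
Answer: -405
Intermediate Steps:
J = 5 (J = 2 + 3 = 5)
T(g) = 5/g
18*(-25 + T(2)) = 18*(-25 + 5/2) = 18*(-45/2) = -405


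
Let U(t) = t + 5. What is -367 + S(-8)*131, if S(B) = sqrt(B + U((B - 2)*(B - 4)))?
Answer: -367 + 393*sqrt(13) ≈ 1050.0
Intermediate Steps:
U(t) = 5 + t
S(B) = sqrt(5 + B + (-4 + B)*(-2 + B)) (S(B) = sqrt(B + (5 + (B - 2)*(B - 4))) = sqrt(B + (5 + (-2 + B)*(-4 + B))) = sqrt(B + (5 + (-4 + B)*(-2 + B))) = sqrt(5 + B + (-4 + B)*(-2 + B)))
-367 + S(-8)*131 = -367 + sqrt(13 + (-8)**2 - 5*(-8))*131 = -367 + sqrt(13 + 64 + 40)*131 = -367 + sqrt(117)*131 = -367 + (3*sqrt(13))*131 = -367 + 393*sqrt(13)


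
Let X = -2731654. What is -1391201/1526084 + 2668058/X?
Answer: -562282885809/297766675924 ≈ -1.8883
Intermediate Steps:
-1391201/1526084 + 2668058/X = -1391201/1526084 + 2668058/(-2731654) = -1391201*1/1526084 + 2668058*(-1/2731654) = -198743/218012 - 1334029/1365827 = -562282885809/297766675924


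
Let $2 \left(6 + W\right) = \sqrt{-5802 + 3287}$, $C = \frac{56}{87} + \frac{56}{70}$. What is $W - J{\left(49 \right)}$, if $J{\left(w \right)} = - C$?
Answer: $- \frac{1982}{435} + \frac{i \sqrt{2515}}{2} \approx -4.5563 + 25.075 i$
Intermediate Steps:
$C = \frac{628}{435}$ ($C = 56 \cdot \frac{1}{87} + 56 \cdot \frac{1}{70} = \frac{56}{87} + \frac{4}{5} = \frac{628}{435} \approx 1.4437$)
$J{\left(w \right)} = - \frac{628}{435}$ ($J{\left(w \right)} = \left(-1\right) \frac{628}{435} = - \frac{628}{435}$)
$W = -6 + \frac{i \sqrt{2515}}{2}$ ($W = -6 + \frac{\sqrt{-5802 + 3287}}{2} = -6 + \frac{\sqrt{-2515}}{2} = -6 + \frac{i \sqrt{2515}}{2} \approx -6.0 + 25.075 i$)
$W - J{\left(49 \right)} = \left(-6 + \frac{i \sqrt{2515}}{2}\right) - - \frac{628}{435} = \left(-6 + \frac{i \sqrt{2515}}{2}\right) + \frac{628}{435} = - \frac{1982}{435} + \frac{i \sqrt{2515}}{2}$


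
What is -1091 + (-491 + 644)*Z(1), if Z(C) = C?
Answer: -938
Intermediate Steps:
-1091 + (-491 + 644)*Z(1) = -1091 + (-491 + 644)*1 = -1091 + 153*1 = -1091 + 153 = -938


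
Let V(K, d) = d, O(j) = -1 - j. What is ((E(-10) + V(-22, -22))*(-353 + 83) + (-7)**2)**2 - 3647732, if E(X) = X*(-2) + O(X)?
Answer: -258451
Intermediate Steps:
E(X) = -1 - 3*X (E(X) = X*(-2) + (-1 - X) = -2*X + (-1 - X) = -1 - 3*X)
((E(-10) + V(-22, -22))*(-353 + 83) + (-7)**2)**2 - 3647732 = (((-1 - 3*(-10)) - 22)*(-353 + 83) + (-7)**2)**2 - 3647732 = (((-1 + 30) - 22)*(-270) + 49)**2 - 3647732 = ((29 - 22)*(-270) + 49)**2 - 3647732 = (7*(-270) + 49)**2 - 3647732 = (-1890 + 49)**2 - 3647732 = (-1841)**2 - 3647732 = 3389281 - 3647732 = -258451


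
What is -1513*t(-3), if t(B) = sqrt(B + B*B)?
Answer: -1513*sqrt(6) ≈ -3706.1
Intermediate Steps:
t(B) = sqrt(B + B**2)
-1513*t(-3) = -1513*sqrt(6)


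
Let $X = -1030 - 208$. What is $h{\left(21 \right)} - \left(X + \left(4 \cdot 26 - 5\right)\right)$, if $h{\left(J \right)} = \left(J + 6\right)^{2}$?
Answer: $1868$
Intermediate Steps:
$X = -1238$
$h{\left(J \right)} = \left(6 + J\right)^{2}$
$h{\left(21 \right)} - \left(X + \left(4 \cdot 26 - 5\right)\right) = \left(6 + 21\right)^{2} - \left(-1238 + \left(4 \cdot 26 - 5\right)\right) = 27^{2} - \left(-1238 + \left(104 - 5\right)\right) = 729 - \left(-1238 + 99\right) = 729 - -1139 = 729 + 1139 = 1868$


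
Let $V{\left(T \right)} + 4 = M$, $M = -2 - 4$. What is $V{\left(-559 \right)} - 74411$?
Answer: $-74421$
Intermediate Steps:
$M = -6$ ($M = -2 - 4 = -6$)
$V{\left(T \right)} = -10$ ($V{\left(T \right)} = -4 - 6 = -10$)
$V{\left(-559 \right)} - 74411 = -10 - 74411 = -74421$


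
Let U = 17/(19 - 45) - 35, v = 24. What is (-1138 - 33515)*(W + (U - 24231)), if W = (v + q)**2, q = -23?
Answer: 21862820271/26 ≈ 8.4088e+8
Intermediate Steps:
U = -927/26 (U = 17/(-26) - 35 = 17*(-1/26) - 35 = -17/26 - 35 = -927/26 ≈ -35.654)
W = 1 (W = (24 - 23)**2 = 1**2 = 1)
(-1138 - 33515)*(W + (U - 24231)) = (-1138 - 33515)*(1 + (-927/26 - 24231)) = -34653*(1 - 630933/26) = -34653*(-630907/26) = 21862820271/26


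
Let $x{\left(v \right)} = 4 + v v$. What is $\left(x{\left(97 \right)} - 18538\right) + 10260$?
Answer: $1135$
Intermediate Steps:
$x{\left(v \right)} = 4 + v^{2}$
$\left(x{\left(97 \right)} - 18538\right) + 10260 = \left(\left(4 + 97^{2}\right) - 18538\right) + 10260 = \left(\left(4 + 9409\right) - 18538\right) + 10260 = \left(9413 - 18538\right) + 10260 = -9125 + 10260 = 1135$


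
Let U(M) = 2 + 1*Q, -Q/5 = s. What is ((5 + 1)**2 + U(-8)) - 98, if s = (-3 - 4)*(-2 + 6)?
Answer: 80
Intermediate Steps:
s = -28 (s = -7*4 = -28)
Q = 140 (Q = -5*(-28) = 140)
U(M) = 142 (U(M) = 2 + 1*140 = 2 + 140 = 142)
((5 + 1)**2 + U(-8)) - 98 = ((5 + 1)**2 + 142) - 98 = (6**2 + 142) - 98 = (36 + 142) - 98 = 178 - 98 = 80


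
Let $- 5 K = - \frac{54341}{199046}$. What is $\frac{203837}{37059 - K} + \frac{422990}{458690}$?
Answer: $\frac{10865279897798661}{1691748449710001} \approx 6.4225$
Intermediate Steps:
$K = \frac{54341}{995230}$ ($K = - \frac{\left(-54341\right) \frac{1}{199046}}{5} = \left(- \frac{1}{5}\right) \left(- \frac{54341}{199046}\right) = \frac{54341}{995230} \approx 0.054601$)
$\frac{203837}{37059 - K} + \frac{422990}{458690} = \frac{203837}{37059 - \frac{54341}{995230}} + \frac{422990}{458690} = \frac{203837}{37059 - \frac{54341}{995230}} + 422990 \cdot \frac{1}{458690} = \frac{203837}{\frac{36882174229}{995230}} + \frac{42299}{45869} = 203837 \cdot \frac{995230}{36882174229} + \frac{42299}{45869} = \frac{202864697510}{36882174229} + \frac{42299}{45869} = \frac{10865279897798661}{1691748449710001}$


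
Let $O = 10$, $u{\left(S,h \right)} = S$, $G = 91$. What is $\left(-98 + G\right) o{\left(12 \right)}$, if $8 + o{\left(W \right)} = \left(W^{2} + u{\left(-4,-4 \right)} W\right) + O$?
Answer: $-686$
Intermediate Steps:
$o{\left(W \right)} = 2 + W^{2} - 4 W$ ($o{\left(W \right)} = -8 + \left(\left(W^{2} - 4 W\right) + 10\right) = -8 + \left(10 + W^{2} - 4 W\right) = 2 + W^{2} - 4 W$)
$\left(-98 + G\right) o{\left(12 \right)} = \left(-98 + 91\right) \left(2 + 12^{2} - 48\right) = - 7 \left(2 + 144 - 48\right) = \left(-7\right) 98 = -686$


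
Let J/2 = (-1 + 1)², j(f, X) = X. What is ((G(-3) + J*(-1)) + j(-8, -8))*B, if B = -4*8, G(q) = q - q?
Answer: 256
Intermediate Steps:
G(q) = 0
J = 0 (J = 2*(-1 + 1)² = 2*0² = 2*0 = 0)
B = -32
((G(-3) + J*(-1)) + j(-8, -8))*B = ((0 + 0*(-1)) - 8)*(-32) = ((0 + 0) - 8)*(-32) = (0 - 8)*(-32) = -8*(-32) = 256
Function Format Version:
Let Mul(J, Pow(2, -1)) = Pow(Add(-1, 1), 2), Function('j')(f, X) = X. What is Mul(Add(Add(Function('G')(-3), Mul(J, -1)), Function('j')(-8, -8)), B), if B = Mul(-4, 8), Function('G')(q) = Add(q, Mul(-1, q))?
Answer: 256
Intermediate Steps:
Function('G')(q) = 0
J = 0 (J = Mul(2, Pow(Add(-1, 1), 2)) = Mul(2, Pow(0, 2)) = Mul(2, 0) = 0)
B = -32
Mul(Add(Add(Function('G')(-3), Mul(J, -1)), Function('j')(-8, -8)), B) = Mul(Add(Add(0, Mul(0, -1)), -8), -32) = Mul(Add(Add(0, 0), -8), -32) = Mul(Add(0, -8), -32) = Mul(-8, -32) = 256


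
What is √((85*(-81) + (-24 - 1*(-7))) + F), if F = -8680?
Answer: 7*I*√318 ≈ 124.83*I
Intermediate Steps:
√((85*(-81) + (-24 - 1*(-7))) + F) = √((85*(-81) + (-24 - 1*(-7))) - 8680) = √((-6885 + (-24 + 7)) - 8680) = √((-6885 - 17) - 8680) = √(-6902 - 8680) = √(-15582) = 7*I*√318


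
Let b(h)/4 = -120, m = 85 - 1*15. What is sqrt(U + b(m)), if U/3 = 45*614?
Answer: sqrt(82410) ≈ 287.07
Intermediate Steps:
m = 70 (m = 85 - 15 = 70)
b(h) = -480 (b(h) = 4*(-120) = -480)
U = 82890 (U = 3*(45*614) = 3*27630 = 82890)
sqrt(U + b(m)) = sqrt(82890 - 480) = sqrt(82410)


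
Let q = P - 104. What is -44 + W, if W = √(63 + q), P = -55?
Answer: -44 + 4*I*√6 ≈ -44.0 + 9.798*I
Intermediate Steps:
q = -159 (q = -55 - 104 = -159)
W = 4*I*√6 (W = √(63 - 159) = √(-96) = 4*I*√6 ≈ 9.798*I)
-44 + W = -44 + 4*I*√6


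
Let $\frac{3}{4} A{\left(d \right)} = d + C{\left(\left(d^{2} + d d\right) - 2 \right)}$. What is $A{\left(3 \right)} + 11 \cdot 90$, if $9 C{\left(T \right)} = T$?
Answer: $\frac{26902}{27} \approx 996.37$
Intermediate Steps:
$C{\left(T \right)} = \frac{T}{9}$
$A{\left(d \right)} = - \frac{8}{27} + \frac{4 d}{3} + \frac{8 d^{2}}{27}$ ($A{\left(d \right)} = \frac{4 \left(d + \frac{\left(d^{2} + d d\right) - 2}{9}\right)}{3} = \frac{4 \left(d + \frac{\left(d^{2} + d^{2}\right) - 2}{9}\right)}{3} = \frac{4 \left(d + \frac{2 d^{2} - 2}{9}\right)}{3} = \frac{4 \left(d + \frac{-2 + 2 d^{2}}{9}\right)}{3} = \frac{4 \left(d + \left(- \frac{2}{9} + \frac{2 d^{2}}{9}\right)\right)}{3} = \frac{4 \left(- \frac{2}{9} + d + \frac{2 d^{2}}{9}\right)}{3} = - \frac{8}{27} + \frac{4 d}{3} + \frac{8 d^{2}}{27}$)
$A{\left(3 \right)} + 11 \cdot 90 = \left(- \frac{8}{27} + \frac{4}{3} \cdot 3 + \frac{8 \cdot 3^{2}}{27}\right) + 11 \cdot 90 = \left(- \frac{8}{27} + 4 + \frac{8}{27} \cdot 9\right) + 990 = \left(- \frac{8}{27} + 4 + \frac{8}{3}\right) + 990 = \frac{172}{27} + 990 = \frac{26902}{27}$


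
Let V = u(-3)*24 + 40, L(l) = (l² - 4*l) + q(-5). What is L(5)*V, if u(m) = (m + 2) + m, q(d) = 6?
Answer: -616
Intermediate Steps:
u(m) = 2 + 2*m (u(m) = (2 + m) + m = 2 + 2*m)
L(l) = 6 + l² - 4*l (L(l) = (l² - 4*l) + 6 = 6 + l² - 4*l)
V = -56 (V = (2 + 2*(-3))*24 + 40 = (2 - 6)*24 + 40 = -4*24 + 40 = -96 + 40 = -56)
L(5)*V = (6 + 5² - 4*5)*(-56) = (6 + 25 - 20)*(-56) = 11*(-56) = -616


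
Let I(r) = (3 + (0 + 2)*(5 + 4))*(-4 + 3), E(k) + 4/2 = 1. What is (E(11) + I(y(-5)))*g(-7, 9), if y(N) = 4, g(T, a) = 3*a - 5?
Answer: -484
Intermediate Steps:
g(T, a) = -5 + 3*a
E(k) = -1 (E(k) = -2 + 1 = -1)
I(r) = -21 (I(r) = (3 + 2*9)*(-1) = (3 + 18)*(-1) = 21*(-1) = -21)
(E(11) + I(y(-5)))*g(-7, 9) = (-1 - 21)*(-5 + 3*9) = -22*(-5 + 27) = -22*22 = -484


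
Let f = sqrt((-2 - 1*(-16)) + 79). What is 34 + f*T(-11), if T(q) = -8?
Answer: 34 - 8*sqrt(93) ≈ -43.149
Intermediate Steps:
f = sqrt(93) (f = sqrt((-2 + 16) + 79) = sqrt(14 + 79) = sqrt(93) ≈ 9.6436)
34 + f*T(-11) = 34 + sqrt(93)*(-8) = 34 - 8*sqrt(93)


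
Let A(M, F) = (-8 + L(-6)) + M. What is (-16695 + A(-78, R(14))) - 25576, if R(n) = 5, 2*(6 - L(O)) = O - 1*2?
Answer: -42347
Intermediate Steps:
L(O) = 7 - O/2 (L(O) = 6 - (O - 1*2)/2 = 6 - (O - 2)/2 = 6 - (-2 + O)/2 = 6 + (1 - O/2) = 7 - O/2)
A(M, F) = 2 + M (A(M, F) = (-8 + (7 - 1/2*(-6))) + M = (-8 + (7 + 3)) + M = (-8 + 10) + M = 2 + M)
(-16695 + A(-78, R(14))) - 25576 = (-16695 + (2 - 78)) - 25576 = (-16695 - 76) - 25576 = -16771 - 25576 = -42347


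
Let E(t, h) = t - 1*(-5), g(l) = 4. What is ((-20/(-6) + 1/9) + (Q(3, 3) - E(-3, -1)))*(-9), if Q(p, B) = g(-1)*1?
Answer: -49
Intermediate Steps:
E(t, h) = 5 + t (E(t, h) = t + 5 = 5 + t)
Q(p, B) = 4 (Q(p, B) = 4*1 = 4)
((-20/(-6) + 1/9) + (Q(3, 3) - E(-3, -1)))*(-9) = ((-20/(-6) + 1/9) + (4 - (5 - 3)))*(-9) = ((-20*(-⅙) + 1*(⅑)) + (4 - 1*2))*(-9) = ((10/3 + ⅑) + (4 - 2))*(-9) = (31/9 + 2)*(-9) = (49/9)*(-9) = -49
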